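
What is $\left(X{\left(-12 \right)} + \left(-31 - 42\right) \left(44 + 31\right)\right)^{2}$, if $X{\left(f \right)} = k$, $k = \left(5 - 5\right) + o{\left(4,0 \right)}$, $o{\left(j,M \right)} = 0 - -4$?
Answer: $29931841$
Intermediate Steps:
$o{\left(j,M \right)} = 4$ ($o{\left(j,M \right)} = 0 + 4 = 4$)
$k = 4$ ($k = \left(5 - 5\right) + 4 = 0 + 4 = 4$)
$X{\left(f \right)} = 4$
$\left(X{\left(-12 \right)} + \left(-31 - 42\right) \left(44 + 31\right)\right)^{2} = \left(4 + \left(-31 - 42\right) \left(44 + 31\right)\right)^{2} = \left(4 - 5475\right)^{2} = \left(-5471\right)^{2} = 29931841$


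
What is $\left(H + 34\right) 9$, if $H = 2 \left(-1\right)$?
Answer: $288$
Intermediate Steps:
$H = -2$
$\left(H + 34\right) 9 = \left(-2 + 34\right) 9 = 32 \cdot 9 = 288$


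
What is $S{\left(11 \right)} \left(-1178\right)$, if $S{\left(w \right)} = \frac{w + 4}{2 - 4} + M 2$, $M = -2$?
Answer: $13547$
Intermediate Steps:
$S{\left(w \right)} = -6 - \frac{w}{2}$ ($S{\left(w \right)} = \frac{w + 4}{2 - 4} - 4 = \frac{4 + w}{-2} - 4 = \left(4 + w\right) \left(- \frac{1}{2}\right) - 4 = \left(-2 - \frac{w}{2}\right) - 4 = -6 - \frac{w}{2}$)
$S{\left(11 \right)} \left(-1178\right) = \left(-6 - \frac{11}{2}\right) \left(-1178\right) = \left(- \frac{23}{2}\right) \left(-1178\right) = 13547$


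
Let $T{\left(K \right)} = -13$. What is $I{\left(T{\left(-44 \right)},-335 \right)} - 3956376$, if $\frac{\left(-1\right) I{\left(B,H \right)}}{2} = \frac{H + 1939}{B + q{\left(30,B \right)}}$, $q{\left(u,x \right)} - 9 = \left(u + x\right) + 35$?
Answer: $- \frac{23738657}{6} \approx -3.9564 \cdot 10^{6}$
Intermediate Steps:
$q{\left(u,x \right)} = 44 + u + x$ ($q{\left(u,x \right)} = 9 + \left(\left(u + x\right) + 35\right) = 9 + \left(35 + u + x\right) = 44 + u + x$)
$I{\left(B,H \right)} = - \frac{2 \left(1939 + H\right)}{74 + 2 B}$ ($I{\left(B,H \right)} = - 2 \frac{H + 1939}{B + \left(44 + 30 + B\right)} = - 2 \frac{1939 + H}{B + \left(74 + B\right)} = - 2 \frac{1939 + H}{74 + 2 B} = - \frac{2 \left(1939 + H\right)}{74 + 2 B}$)
$I{\left(T{\left(-44 \right)},-335 \right)} - 3956376 = \frac{-1939 - -335}{37 - 13} - 3956376 = \frac{-1939 + 335}{24} - 3956376 = \frac{1}{24} \left(-1604\right) - 3956376 = - \frac{401}{6} - 3956376 = - \frac{23738657}{6}$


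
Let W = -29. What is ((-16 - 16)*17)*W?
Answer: 15776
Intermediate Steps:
((-16 - 16)*17)*W = ((-16 - 16)*17)*(-29) = -32*17*(-29) = -544*(-29) = 15776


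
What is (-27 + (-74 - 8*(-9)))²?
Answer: 841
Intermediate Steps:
(-27 + (-74 - 8*(-9)))² = (-27 + (-74 - 1*(-72)))² = (-27 + (-74 + 72))² = (-27 - 2)² = (-29)² = 841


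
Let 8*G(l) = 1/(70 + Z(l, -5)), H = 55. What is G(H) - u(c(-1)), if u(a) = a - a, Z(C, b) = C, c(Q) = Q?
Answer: 1/1000 ≈ 0.0010000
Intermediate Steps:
u(a) = 0
G(l) = 1/(8*(70 + l))
G(H) - u(c(-1)) = 1/(8*(70 + 55)) - 1*0 = (⅛)/125 + 0 = (⅛)*(1/125) + 0 = 1/1000 + 0 = 1/1000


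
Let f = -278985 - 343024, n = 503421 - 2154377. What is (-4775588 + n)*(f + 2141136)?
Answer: -9762736507088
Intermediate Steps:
n = -1650956
f = -622009
(-4775588 + n)*(f + 2141136) = (-4775588 - 1650956)*(-622009 + 2141136) = -6426544*1519127 = -9762736507088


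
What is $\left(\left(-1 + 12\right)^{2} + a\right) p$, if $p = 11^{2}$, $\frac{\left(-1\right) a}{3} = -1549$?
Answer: $576928$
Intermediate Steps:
$a = 4647$ ($a = \left(-3\right) \left(-1549\right) = 4647$)
$p = 121$
$\left(\left(-1 + 12\right)^{2} + a\right) p = \left(\left(-1 + 12\right)^{2} + 4647\right) 121 = \left(11^{2} + 4647\right) 121 = \left(121 + 4647\right) 121 = 4768 \cdot 121 = 576928$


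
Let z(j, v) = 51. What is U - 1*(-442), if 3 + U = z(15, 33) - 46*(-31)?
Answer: 1916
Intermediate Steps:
U = 1474 (U = -3 + (51 - 46*(-31)) = -3 + (51 - 1*(-1426)) = -3 + (51 + 1426) = -3 + 1477 = 1474)
U - 1*(-442) = 1474 - 1*(-442) = 1474 + 442 = 1916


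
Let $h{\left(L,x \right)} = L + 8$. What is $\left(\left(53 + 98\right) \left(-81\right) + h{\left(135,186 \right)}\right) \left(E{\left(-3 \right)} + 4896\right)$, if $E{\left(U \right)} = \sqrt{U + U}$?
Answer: $-59182848 - 12088 i \sqrt{6} \approx -5.9183 \cdot 10^{7} - 29609.0 i$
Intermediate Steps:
$E{\left(U \right)} = \sqrt{2} \sqrt{U}$ ($E{\left(U \right)} = \sqrt{2 U} = \sqrt{2} \sqrt{U}$)
$h{\left(L,x \right)} = 8 + L$
$\left(\left(53 + 98\right) \left(-81\right) + h{\left(135,186 \right)}\right) \left(E{\left(-3 \right)} + 4896\right) = \left(\left(53 + 98\right) \left(-81\right) + \left(8 + 135\right)\right) \left(\sqrt{2} \sqrt{-3} + 4896\right) = \left(151 \left(-81\right) + 143\right) \left(\sqrt{2} i \sqrt{3} + 4896\right) = \left(-12231 + 143\right) \left(i \sqrt{6} + 4896\right) = - 12088 \left(4896 + i \sqrt{6}\right) = -59182848 - 12088 i \sqrt{6}$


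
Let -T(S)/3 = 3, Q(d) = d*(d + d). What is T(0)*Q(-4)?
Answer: -288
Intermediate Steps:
Q(d) = 2*d**2 (Q(d) = d*(2*d) = 2*d**2)
T(S) = -9 (T(S) = -3*3 = -9)
T(0)*Q(-4) = -18*(-4)**2 = -18*16 = -9*32 = -288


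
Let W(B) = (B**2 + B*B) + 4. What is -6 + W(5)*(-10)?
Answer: -546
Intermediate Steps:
W(B) = 4 + 2*B**2 (W(B) = (B**2 + B**2) + 4 = 2*B**2 + 4 = 4 + 2*B**2)
-6 + W(5)*(-10) = -6 + (4 + 2*5**2)*(-10) = -6 + (4 + 2*25)*(-10) = -6 + (4 + 50)*(-10) = -6 + 54*(-10) = -6 - 540 = -546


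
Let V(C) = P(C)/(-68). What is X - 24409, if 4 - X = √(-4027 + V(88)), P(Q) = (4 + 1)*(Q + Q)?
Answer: -24405 - 3*I*√129727/17 ≈ -24405.0 - 63.561*I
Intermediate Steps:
P(Q) = 10*Q (P(Q) = 5*(2*Q) = 10*Q)
V(C) = -5*C/34 (V(C) = (10*C)/(-68) = (10*C)*(-1/68) = -5*C/34)
X = 4 - 3*I*√129727/17 (X = 4 - √(-4027 - 5/34*88) = 4 - √(-4027 - 220/17) = 4 - √(-68679/17) = 4 - 3*I*√129727/17 ≈ 4.0 - 63.561*I)
X - 24409 = (4 - 3*I*√129727/17) - 24409 = -24405 - 3*I*√129727/17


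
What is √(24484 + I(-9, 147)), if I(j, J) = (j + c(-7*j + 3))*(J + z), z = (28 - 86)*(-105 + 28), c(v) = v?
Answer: 5*√11497 ≈ 536.12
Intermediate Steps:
z = 4466 (z = -58*(-77) = 4466)
I(j, J) = (3 - 6*j)*(4466 + J) (I(j, J) = (j + (-7*j + 3))*(J + 4466) = (j + (3 - 7*j))*(4466 + J) = (3 - 6*j)*(4466 + J))
√(24484 + I(-9, 147)) = √(24484 + (13398 - 26796*(-9) + 3*147 - 6*147*(-9))) = √(24484 + (13398 + 241164 + 441 + 7938)) = √(24484 + 262941) = √287425 = 5*√11497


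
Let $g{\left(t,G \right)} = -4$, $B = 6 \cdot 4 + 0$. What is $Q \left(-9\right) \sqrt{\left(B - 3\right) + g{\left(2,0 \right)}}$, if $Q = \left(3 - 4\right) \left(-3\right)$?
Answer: $- 27 \sqrt{17} \approx -111.32$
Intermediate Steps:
$B = 24$ ($B = 24 + 0 = 24$)
$Q = 3$ ($Q = \left(-1\right) \left(-3\right) = 3$)
$Q \left(-9\right) \sqrt{\left(B - 3\right) + g{\left(2,0 \right)}} = 3 \left(-9\right) \sqrt{\left(24 - 3\right) - 4} = - 27 \sqrt{21 - 4} = - 27 \sqrt{17}$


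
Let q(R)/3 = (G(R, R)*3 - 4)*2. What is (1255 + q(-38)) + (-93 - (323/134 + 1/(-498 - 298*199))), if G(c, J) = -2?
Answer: 11670018757/10613068 ≈ 1099.6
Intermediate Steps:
q(R) = -60 (q(R) = 3*((-2*3 - 4)*2) = 3*((-6 - 4)*2) = 3*(-10*2) = 3*(-20) = -60)
(1255 + q(-38)) + (-93 - (323/134 + 1/(-498 - 298*199))) = (1255 - 60) + (-93 - (323/134 + 1/(-498 - 298*199))) = 1195 + (-93 - (323*(1/134) + (1/199)/(-796))) = 1195 + (-93 - (323/134 - 1/796*1/199)) = 1195 + (-93 - (323/134 - 1/158404)) = 1195 + (-93 - 1*25582179/10613068) = 1195 + (-93 - 25582179/10613068) = 1195 - 1012597503/10613068 = 11670018757/10613068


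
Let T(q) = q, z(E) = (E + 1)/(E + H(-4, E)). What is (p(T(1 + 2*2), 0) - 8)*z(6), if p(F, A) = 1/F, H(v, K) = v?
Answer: -273/10 ≈ -27.300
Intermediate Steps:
z(E) = (1 + E)/(-4 + E) (z(E) = (E + 1)/(E - 4) = (1 + E)/(-4 + E))
(p(T(1 + 2*2), 0) - 8)*z(6) = (1/(1 + 2*2) - 8)*((1 + 6)/(-4 + 6)) = (1/(1 + 4) - 8)*(7/2) = (1/5 - 8)*((½)*7) = (⅕ - 8)*(7/2) = -39/5*7/2 = -273/10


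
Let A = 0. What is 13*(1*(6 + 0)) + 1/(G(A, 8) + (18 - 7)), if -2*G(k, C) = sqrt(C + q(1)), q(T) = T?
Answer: 1484/19 ≈ 78.105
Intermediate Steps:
G(k, C) = -sqrt(1 + C)/2 (G(k, C) = -sqrt(C + 1)/2 = -sqrt(1 + C)/2)
13*(1*(6 + 0)) + 1/(G(A, 8) + (18 - 7)) = 13*(1*(6 + 0)) + 1/(-sqrt(1 + 8)/2 + (18 - 7)) = 13*(1*6) + 1/(-sqrt(9)/2 + 11) = 13*6 + 1/(-1/2*3 + 11) = 78 + 1/(-3/2 + 11) = 78 + 1/(19/2) = 78 + 2/19 = 1484/19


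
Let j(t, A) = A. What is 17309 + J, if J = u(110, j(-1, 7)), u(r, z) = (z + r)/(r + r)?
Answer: 3808097/220 ≈ 17310.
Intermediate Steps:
u(r, z) = (r + z)/(2*r) (u(r, z) = (r + z)/((2*r)) = (r + z)*(1/(2*r)) = (r + z)/(2*r))
J = 117/220 (J = (1/2)*(110 + 7)/110 = (1/2)*(1/110)*117 = 117/220 ≈ 0.53182)
17309 + J = 17309 + 117/220 = 3808097/220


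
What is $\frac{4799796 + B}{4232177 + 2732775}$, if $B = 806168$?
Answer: $\frac{1401491}{1741238} \approx 0.80488$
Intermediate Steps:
$\frac{4799796 + B}{4232177 + 2732775} = \frac{4799796 + 806168}{4232177 + 2732775} = \frac{5605964}{6964952} = 5605964 \cdot \frac{1}{6964952} = \frac{1401491}{1741238}$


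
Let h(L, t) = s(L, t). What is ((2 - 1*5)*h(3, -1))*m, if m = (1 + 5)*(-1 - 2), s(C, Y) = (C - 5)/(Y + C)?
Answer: -54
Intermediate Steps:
s(C, Y) = (-5 + C)/(C + Y)
h(L, t) = (-5 + L)/(L + t)
m = -18 (m = 6*(-3) = -18)
((2 - 1*5)*h(3, -1))*m = ((2 - 1*5)*((-5 + 3)/(3 - 1)))*(-18) = ((2 - 5)*(-2/2))*(-18) = -3*(-2)/2*(-18) = -3*(-1)*(-18) = 3*(-18) = -54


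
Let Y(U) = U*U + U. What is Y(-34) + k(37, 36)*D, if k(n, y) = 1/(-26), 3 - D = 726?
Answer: 29895/26 ≈ 1149.8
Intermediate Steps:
D = -723 (D = 3 - 1*726 = 3 - 726 = -723)
Y(U) = U + U² (Y(U) = U² + U = U + U²)
k(n, y) = -1/26
Y(-34) + k(37, 36)*D = -34*(1 - 34) - 1/26*(-723) = -34*(-33) + 723/26 = 1122 + 723/26 = 29895/26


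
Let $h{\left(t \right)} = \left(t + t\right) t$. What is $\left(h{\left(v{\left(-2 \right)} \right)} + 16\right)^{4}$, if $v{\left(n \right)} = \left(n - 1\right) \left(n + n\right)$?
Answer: $8540717056$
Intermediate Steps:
$v{\left(n \right)} = 2 n \left(-1 + n\right)$ ($v{\left(n \right)} = \left(-1 + n\right) 2 n = 2 n \left(-1 + n\right)$)
$h{\left(t \right)} = 2 t^{2}$ ($h{\left(t \right)} = 2 t t = 2 t^{2}$)
$\left(h{\left(v{\left(-2 \right)} \right)} + 16\right)^{4} = \left(2 \left(2 \left(-2\right) \left(-1 - 2\right)\right)^{2} + 16\right)^{4} = \left(2 \left(2 \left(-2\right) \left(-3\right)\right)^{2} + 16\right)^{4} = \left(2 \cdot 12^{2} + 16\right)^{4} = \left(2 \cdot 144 + 16\right)^{4} = \left(288 + 16\right)^{4} = 304^{4} = 8540717056$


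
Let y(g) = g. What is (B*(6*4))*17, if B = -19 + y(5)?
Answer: -5712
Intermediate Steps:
B = -14 (B = -19 + 5 = -14)
(B*(6*4))*17 = -84*4*17 = -14*24*17 = -336*17 = -5712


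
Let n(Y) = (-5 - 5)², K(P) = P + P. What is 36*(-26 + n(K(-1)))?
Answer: 2664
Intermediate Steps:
K(P) = 2*P
n(Y) = 100 (n(Y) = (-10)² = 100)
36*(-26 + n(K(-1))) = 36*(-26 + 100) = 36*74 = 2664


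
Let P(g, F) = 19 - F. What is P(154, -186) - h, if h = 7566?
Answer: -7361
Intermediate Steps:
P(154, -186) - h = (19 - 1*(-186)) - 1*7566 = (19 + 186) - 7566 = 205 - 7566 = -7361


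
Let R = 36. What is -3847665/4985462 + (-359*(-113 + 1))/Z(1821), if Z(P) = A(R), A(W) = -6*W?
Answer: -25160818967/134607474 ≈ -186.92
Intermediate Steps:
Z(P) = -216 (Z(P) = -6*36 = -216)
-3847665/4985462 + (-359*(-113 + 1))/Z(1821) = -3847665/4985462 - 359*(-113 + 1)/(-216) = -3847665*1/4985462 - 359*(-112)*(-1/216) = -3847665/4985462 + 40208*(-1/216) = -3847665/4985462 - 5026/27 = -25160818967/134607474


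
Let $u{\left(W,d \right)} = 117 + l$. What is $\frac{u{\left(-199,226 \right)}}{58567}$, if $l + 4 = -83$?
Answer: $\frac{30}{58567} \approx 0.00051223$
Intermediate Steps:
$l = -87$ ($l = -4 - 83 = -87$)
$u{\left(W,d \right)} = 30$ ($u{\left(W,d \right)} = 117 - 87 = 30$)
$\frac{u{\left(-199,226 \right)}}{58567} = \frac{30}{58567}$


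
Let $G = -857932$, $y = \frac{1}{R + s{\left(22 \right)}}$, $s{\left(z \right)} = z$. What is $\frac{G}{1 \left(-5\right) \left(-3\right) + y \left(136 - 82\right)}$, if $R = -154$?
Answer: $- \frac{18874504}{321} \approx -58799.0$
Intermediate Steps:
$y = - \frac{1}{132}$ ($y = \frac{1}{-154 + 22} = \frac{1}{-132} = - \frac{1}{132} \approx -0.0075758$)
$\frac{G}{1 \left(-5\right) \left(-3\right) + y \left(136 - 82\right)} = - \frac{857932}{1 \left(-5\right) \left(-3\right) - \frac{136 - 82}{132}} = - \frac{857932}{\left(-5\right) \left(-3\right) - \frac{9}{22}} = - \frac{857932}{15 - \frac{9}{22}} = - \frac{857932}{\frac{321}{22}} = \left(-857932\right) \frac{22}{321} = - \frac{18874504}{321}$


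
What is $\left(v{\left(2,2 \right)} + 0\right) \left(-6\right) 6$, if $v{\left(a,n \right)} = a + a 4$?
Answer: $-360$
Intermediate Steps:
$v{\left(a,n \right)} = 5 a$ ($v{\left(a,n \right)} = a + 4 a = 5 a$)
$\left(v{\left(2,2 \right)} + 0\right) \left(-6\right) 6 = \left(5 \cdot 2 + 0\right) \left(-6\right) 6 = \left(10 + 0\right) \left(-6\right) 6 = 10 \left(-6\right) 6 = \left(-60\right) 6 = -360$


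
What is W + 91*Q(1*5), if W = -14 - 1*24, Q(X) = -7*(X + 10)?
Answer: -9593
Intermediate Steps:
Q(X) = -70 - 7*X (Q(X) = -7*(10 + X) = -70 - 7*X)
W = -38 (W = -14 - 24 = -38)
W + 91*Q(1*5) = -38 + 91*(-70 - 7*5) = -38 + 91*(-70 - 35) = -38 + 91*(-105) = -38 - 9555 = -9593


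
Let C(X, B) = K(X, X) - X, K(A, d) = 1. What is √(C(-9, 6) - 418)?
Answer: 2*I*√102 ≈ 20.199*I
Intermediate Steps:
C(X, B) = 1 - X
√(C(-9, 6) - 418) = √((1 - 1*(-9)) - 418) = √((1 + 9) - 418) = √(10 - 418) = √(-408) = 2*I*√102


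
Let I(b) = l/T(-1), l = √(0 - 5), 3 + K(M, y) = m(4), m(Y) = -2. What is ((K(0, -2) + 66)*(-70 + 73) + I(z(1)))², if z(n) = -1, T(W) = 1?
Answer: (183 + I*√5)² ≈ 33484.0 + 818.4*I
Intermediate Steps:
K(M, y) = -5 (K(M, y) = -3 - 2 = -5)
l = I*√5 (l = √(-5) = I*√5 ≈ 2.2361*I)
I(b) = I*√5 (I(b) = (I*√5)/1 = (I*√5)*1 = I*√5)
((K(0, -2) + 66)*(-70 + 73) + I(z(1)))² = ((-5 + 66)*(-70 + 73) + I*√5)² = (61*3 + I*√5)² = (183 + I*√5)²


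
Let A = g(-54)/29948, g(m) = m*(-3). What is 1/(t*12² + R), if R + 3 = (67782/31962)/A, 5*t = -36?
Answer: -2157435/1397494523 ≈ -0.0015438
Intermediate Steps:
t = -36/5 (t = (⅕)*(-36) = -36/5 ≈ -7.2000)
g(m) = -3*m
A = 81/14974 (A = -3*(-54)/29948 = 162*(1/29948) = 81/14974 ≈ 0.0054094)
R = 167866817/431487 (R = -3 + (67782/31962)/(81/14974) = -3 + (67782*(1/31962))*(14974/81) = -3 + (11297/5327)*(14974/81) = -3 + 169161278/431487 = 167866817/431487 ≈ 389.04)
1/(t*12² + R) = 1/(-36/5*12² + 167866817/431487) = 1/(-36/5*144 + 167866817/431487) = 1/(-5184/5 + 167866817/431487) = 1/(-1397494523/2157435) = -2157435/1397494523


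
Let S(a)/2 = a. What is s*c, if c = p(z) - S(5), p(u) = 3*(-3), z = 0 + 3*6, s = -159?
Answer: 3021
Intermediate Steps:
S(a) = 2*a
z = 18 (z = 0 + 18 = 18)
p(u) = -9
c = -19 (c = -9 - 2*5 = -9 - 1*10 = -9 - 10 = -19)
s*c = -159*(-19) = 3021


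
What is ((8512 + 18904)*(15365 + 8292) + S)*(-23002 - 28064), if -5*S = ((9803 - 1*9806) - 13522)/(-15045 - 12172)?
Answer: -901437986881982934/27217 ≈ -3.3120e+13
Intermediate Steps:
S = -2705/27217 (S = -((9803 - 1*9806) - 13522)/(5*(-15045 - 12172)) = -((9803 - 9806) - 13522)/(5*(-27217)) = -(-3 - 13522)*(-1)/(5*27217) = -(-2705)*(-1)/27217 = -1/5*13525/27217 = -2705/27217 ≈ -0.099386)
((8512 + 18904)*(15365 + 8292) + S)*(-23002 - 28064) = ((8512 + 18904)*(15365 + 8292) - 2705/27217)*(-23002 - 28064) = (27416*23657 - 2705/27217)*(-51066) = (648580312 - 2705/27217)*(-51066) = (17652410348999/27217)*(-51066) = -901437986881982934/27217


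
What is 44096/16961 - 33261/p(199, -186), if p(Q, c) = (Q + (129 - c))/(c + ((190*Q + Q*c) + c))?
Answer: -119586309380/4358977 ≈ -27435.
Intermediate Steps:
p(Q, c) = (129 + Q - c)/(2*c + 190*Q + Q*c) (p(Q, c) = (129 + Q - c)/(c + (c + 190*Q + Q*c)) = (129 + Q - c)/(2*c + 190*Q + Q*c))
44096/16961 - 33261/p(199, -186) = 44096/16961 - 33261*(2*(-186) + 190*199 + 199*(-186))/(129 + 199 - 1*(-186)) = 44096*(1/16961) - 33261*(-372 + 37810 - 37014)/(129 + 199 + 186) = 44096/16961 - 33261/(514/424) = 44096/16961 - 33261/((1/424)*514) = 44096/16961 - 33261/257/212 = 44096/16961 - 33261*212/257 = 44096/16961 - 7051332/257 = -119586309380/4358977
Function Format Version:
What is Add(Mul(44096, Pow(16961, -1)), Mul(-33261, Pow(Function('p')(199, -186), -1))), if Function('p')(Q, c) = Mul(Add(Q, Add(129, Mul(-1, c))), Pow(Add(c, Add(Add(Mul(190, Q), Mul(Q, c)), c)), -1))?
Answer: Rational(-119586309380, 4358977) ≈ -27435.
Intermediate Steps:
Function('p')(Q, c) = Mul(Pow(Add(Mul(2, c), Mul(190, Q), Mul(Q, c)), -1), Add(129, Q, Mul(-1, c))) (Function('p')(Q, c) = Mul(Add(129, Q, Mul(-1, c)), Pow(Add(c, Add(c, Mul(190, Q), Mul(Q, c))), -1)) = Mul(Add(129, Q, Mul(-1, c)), Pow(Add(Mul(2, c), Mul(190, Q), Mul(Q, c)), -1)) = Mul(Pow(Add(Mul(2, c), Mul(190, Q), Mul(Q, c)), -1), Add(129, Q, Mul(-1, c))))
Add(Mul(44096, Pow(16961, -1)), Mul(-33261, Pow(Function('p')(199, -186), -1))) = Add(Mul(44096, Pow(16961, -1)), Mul(-33261, Pow(Mul(Pow(Add(Mul(2, -186), Mul(190, 199), Mul(199, -186)), -1), Add(129, 199, Mul(-1, -186))), -1))) = Add(Mul(44096, Rational(1, 16961)), Mul(-33261, Pow(Mul(Pow(Add(-372, 37810, -37014), -1), Add(129, 199, 186)), -1))) = Add(Rational(44096, 16961), Mul(-33261, Pow(Mul(Pow(424, -1), 514), -1))) = Add(Rational(44096, 16961), Mul(-33261, Pow(Mul(Rational(1, 424), 514), -1))) = Add(Rational(44096, 16961), Mul(-33261, Pow(Rational(257, 212), -1))) = Add(Rational(44096, 16961), Mul(-33261, Rational(212, 257))) = Add(Rational(44096, 16961), Rational(-7051332, 257)) = Rational(-119586309380, 4358977)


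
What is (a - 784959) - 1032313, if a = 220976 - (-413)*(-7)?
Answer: -1599187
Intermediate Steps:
a = 218085 (a = 220976 - 1*2891 = 220976 - 2891 = 218085)
(a - 784959) - 1032313 = (218085 - 784959) - 1032313 = -566874 - 1032313 = -1599187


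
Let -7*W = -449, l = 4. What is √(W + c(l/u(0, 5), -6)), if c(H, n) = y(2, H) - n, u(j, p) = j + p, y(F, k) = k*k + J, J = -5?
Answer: 2*√20146/35 ≈ 8.1107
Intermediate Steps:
y(F, k) = -5 + k² (y(F, k) = k*k - 5 = k² - 5 = -5 + k²)
W = 449/7 (W = -⅐*(-449) = 449/7 ≈ 64.143)
c(H, n) = -5 + H² - n (c(H, n) = (-5 + H²) - n = -5 + H² - n)
√(W + c(l/u(0, 5), -6)) = √(449/7 + (-5 + (4/(0 + 5))² - 1*(-6))) = √(449/7 + (-5 + (4/5)² + 6)) = √(449/7 + (-5 + (4*(⅕))² + 6)) = √(449/7 + (-5 + (⅘)² + 6)) = √(449/7 + (-5 + 16/25 + 6)) = √(449/7 + 41/25) = √(11512/175) = 2*√20146/35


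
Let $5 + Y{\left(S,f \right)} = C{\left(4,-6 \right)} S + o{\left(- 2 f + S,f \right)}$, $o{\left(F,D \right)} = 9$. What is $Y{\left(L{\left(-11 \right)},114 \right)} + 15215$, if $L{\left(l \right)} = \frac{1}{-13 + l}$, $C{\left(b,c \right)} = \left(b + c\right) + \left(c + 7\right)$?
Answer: $\frac{365257}{24} \approx 15219.0$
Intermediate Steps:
$C{\left(b,c \right)} = 7 + b + 2 c$ ($C{\left(b,c \right)} = \left(b + c\right) + \left(7 + c\right) = 7 + b + 2 c$)
$Y{\left(S,f \right)} = 4 - S$ ($Y{\left(S,f \right)} = -5 + \left(\left(7 + 4 + 2 \left(-6\right)\right) S + 9\right) = -5 + \left(\left(7 + 4 - 12\right) S + 9\right) = -5 - \left(-9 + S\right) = 4 - S$)
$Y{\left(L{\left(-11 \right)},114 \right)} + 15215 = \left(4 - \frac{1}{-13 - 11}\right) + 15215 = \left(4 - \frac{1}{-24}\right) + 15215 = \left(4 - - \frac{1}{24}\right) + 15215 = \left(4 + \frac{1}{24}\right) + 15215 = \frac{97}{24} + 15215 = \frac{365257}{24}$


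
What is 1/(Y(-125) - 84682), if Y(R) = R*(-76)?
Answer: -1/75182 ≈ -1.3301e-5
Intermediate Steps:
Y(R) = -76*R
1/(Y(-125) - 84682) = 1/(-76*(-125) - 84682) = 1/(9500 - 84682) = 1/(-75182) = -1/75182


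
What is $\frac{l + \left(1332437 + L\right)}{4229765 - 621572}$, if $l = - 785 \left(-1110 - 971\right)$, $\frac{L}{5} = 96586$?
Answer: $\frac{3448952}{3608193} \approx 0.95587$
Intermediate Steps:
$L = 482930$ ($L = 5 \cdot 96586 = 482930$)
$l = 1633585$ ($l = \left(-785\right) \left(-2081\right) = 1633585$)
$\frac{l + \left(1332437 + L\right)}{4229765 - 621572} = \frac{1633585 + \left(1332437 + 482930\right)}{4229765 - 621572} = \frac{1633585 + 1815367}{3608193} = 3448952 \cdot \frac{1}{3608193} = \frac{3448952}{3608193}$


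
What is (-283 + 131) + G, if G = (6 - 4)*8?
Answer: -136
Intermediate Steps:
G = 16 (G = 2*8 = 16)
(-283 + 131) + G = (-283 + 131) + 16 = -152 + 16 = -136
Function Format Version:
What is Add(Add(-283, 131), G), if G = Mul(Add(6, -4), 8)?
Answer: -136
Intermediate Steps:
G = 16 (G = Mul(2, 8) = 16)
Add(Add(-283, 131), G) = Add(Add(-283, 131), 16) = Add(-152, 16) = -136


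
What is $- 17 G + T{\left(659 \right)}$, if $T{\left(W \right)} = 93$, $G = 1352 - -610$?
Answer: $-33261$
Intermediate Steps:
$G = 1962$ ($G = 1352 + 610 = 1962$)
$- 17 G + T{\left(659 \right)} = \left(-17\right) 1962 + 93 = -33354 + 93 = -33261$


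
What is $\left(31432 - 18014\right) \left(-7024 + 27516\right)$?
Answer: $274961656$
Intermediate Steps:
$\left(31432 - 18014\right) \left(-7024 + 27516\right) = 13418 \cdot 20492 = 274961656$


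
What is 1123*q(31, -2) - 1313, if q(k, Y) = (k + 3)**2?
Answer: 1296875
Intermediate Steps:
q(k, Y) = (3 + k)**2
1123*q(31, -2) - 1313 = 1123*(3 + 31)**2 - 1313 = 1123*34**2 - 1313 = 1123*1156 - 1313 = 1298188 - 1313 = 1296875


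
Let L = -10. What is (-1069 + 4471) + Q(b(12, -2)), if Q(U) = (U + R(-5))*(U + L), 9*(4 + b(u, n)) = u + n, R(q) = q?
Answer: 283798/81 ≈ 3503.7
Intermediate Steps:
b(u, n) = -4 + n/9 + u/9 (b(u, n) = -4 + (u + n)/9 = -4 + (n + u)/9 = -4 + (n/9 + u/9) = -4 + n/9 + u/9)
Q(U) = (-10 + U)*(-5 + U) (Q(U) = (U - 5)*(U - 10) = (-5 + U)*(-10 + U) = (-10 + U)*(-5 + U))
(-1069 + 4471) + Q(b(12, -2)) = (-1069 + 4471) + (50 + (-4 + (⅑)*(-2) + (⅑)*12)² - 15*(-4 + (⅑)*(-2) + (⅑)*12)) = 3402 + (50 + (-4 - 2/9 + 4/3)² - 15*(-4 - 2/9 + 4/3)) = 3402 + (50 + (-26/9)² - 15*(-26/9)) = 3402 + (50 + 676/81 + 130/3) = 3402 + 8236/81 = 283798/81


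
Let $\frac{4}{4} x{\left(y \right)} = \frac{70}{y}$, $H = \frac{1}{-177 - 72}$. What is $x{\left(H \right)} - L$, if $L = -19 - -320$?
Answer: $-17731$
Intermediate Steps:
$L = 301$ ($L = -19 + 320 = 301$)
$H = - \frac{1}{249}$ ($H = \frac{1}{-249} = - \frac{1}{249} \approx -0.0040161$)
$x{\left(y \right)} = \frac{70}{y}$
$x{\left(H \right)} - L = \frac{70}{- \frac{1}{249}} - 301 = 70 \left(-249\right) - 301 = -17430 - 301 = -17731$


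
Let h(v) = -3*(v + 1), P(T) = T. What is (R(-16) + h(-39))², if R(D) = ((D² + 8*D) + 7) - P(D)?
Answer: 70225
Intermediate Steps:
h(v) = -3 - 3*v (h(v) = -3*(1 + v) = -3 - 3*v)
R(D) = 7 + D² + 7*D (R(D) = ((D² + 8*D) + 7) - D = (7 + D² + 8*D) - D = 7 + D² + 7*D)
(R(-16) + h(-39))² = ((7 + (-16)² + 7*(-16)) + (-3 - 3*(-39)))² = ((7 + 256 - 112) + (-3 + 117))² = (151 + 114)² = 265² = 70225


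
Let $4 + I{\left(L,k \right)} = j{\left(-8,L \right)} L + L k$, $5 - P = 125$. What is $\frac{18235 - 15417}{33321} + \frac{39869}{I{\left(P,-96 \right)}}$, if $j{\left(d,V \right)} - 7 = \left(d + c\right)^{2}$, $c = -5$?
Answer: $- \frac{1301410877}{320014884} \approx -4.0667$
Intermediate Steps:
$j{\left(d,V \right)} = 7 + \left(-5 + d\right)^{2}$ ($j{\left(d,V \right)} = 7 + \left(d - 5\right)^{2} = 7 + \left(-5 + d\right)^{2}$)
$P = -120$ ($P = 5 - 125 = -120$)
$I{\left(L,k \right)} = -4 + 176 L + L k$ ($I{\left(L,k \right)} = -4 + \left(\left(7 + \left(-5 - 8\right)^{2}\right) L + L k\right) = -4 + \left(\left(7 + \left(-13\right)^{2}\right) L + L k\right) = -4 + \left(\left(7 + 169\right) L + L k\right) = -4 + \left(176 L + L k\right) = -4 + 176 L + L k$)
$\frac{18235 - 15417}{33321} + \frac{39869}{I{\left(P,-96 \right)}} = \frac{18235 - 15417}{33321} + \frac{39869}{-4 + 176 \left(-120\right) - -11520} = 2818 \cdot \frac{1}{33321} + \frac{39869}{-4 - 21120 + 11520} = \frac{2818}{33321} + \frac{39869}{-9604} = \frac{2818}{33321} + 39869 \left(- \frac{1}{9604}\right) = \frac{2818}{33321} - \frac{39869}{9604} = - \frac{1301410877}{320014884}$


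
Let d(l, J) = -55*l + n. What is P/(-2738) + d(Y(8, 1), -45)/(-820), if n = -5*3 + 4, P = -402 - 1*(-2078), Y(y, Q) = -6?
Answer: -1123871/1122580 ≈ -1.0012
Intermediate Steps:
P = 1676 (P = -402 + 2078 = 1676)
n = -11 (n = -15 + 4 = -11)
d(l, J) = -11 - 55*l (d(l, J) = -55*l - 11 = -11 - 55*l)
P/(-2738) + d(Y(8, 1), -45)/(-820) = 1676/(-2738) + (-11 - 55*(-6))/(-820) = 1676*(-1/2738) + (-11 + 330)*(-1/820) = -838/1369 + 319*(-1/820) = -838/1369 - 319/820 = -1123871/1122580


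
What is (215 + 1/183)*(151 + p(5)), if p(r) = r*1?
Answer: 2045992/61 ≈ 33541.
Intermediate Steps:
p(r) = r
(215 + 1/183)*(151 + p(5)) = (215 + 1/183)*(151 + 5) = (215 + 1/183)*156 = (39346/183)*156 = 2045992/61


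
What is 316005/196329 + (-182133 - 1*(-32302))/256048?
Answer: 17165425947/16756549264 ≈ 1.0244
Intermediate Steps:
316005/196329 + (-182133 - 1*(-32302))/256048 = 316005*(1/196329) + (-182133 + 32302)*(1/256048) = 105335/65443 - 149831*1/256048 = 105335/65443 - 149831/256048 = 17165425947/16756549264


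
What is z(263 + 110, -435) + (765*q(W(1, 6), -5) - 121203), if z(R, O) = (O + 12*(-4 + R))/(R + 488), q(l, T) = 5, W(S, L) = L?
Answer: -33686155/287 ≈ -1.1737e+5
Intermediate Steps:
z(R, O) = (-48 + O + 12*R)/(488 + R) (z(R, O) = (O + (-48 + 12*R))/(488 + R) = (-48 + O + 12*R)/(488 + R))
z(263 + 110, -435) + (765*q(W(1, 6), -5) - 121203) = (-48 - 435 + 12*(263 + 110))/(488 + (263 + 110)) + (765*5 - 121203) = (-48 - 435 + 12*373)/(488 + 373) + (3825 - 121203) = (-48 - 435 + 4476)/861 - 117378 = (1/861)*3993 - 117378 = 1331/287 - 117378 = -33686155/287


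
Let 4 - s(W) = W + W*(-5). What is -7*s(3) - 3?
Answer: -115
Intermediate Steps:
s(W) = 4 + 4*W (s(W) = 4 - (W + W*(-5)) = 4 - (W - 5*W) = 4 - (-4)*W = 4 + 4*W)
-7*s(3) - 3 = -7*(4 + 4*3) - 3 = -7*(4 + 12) - 3 = -7*16 - 3 = -112 - 3 = -115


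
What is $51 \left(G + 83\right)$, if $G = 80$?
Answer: $8313$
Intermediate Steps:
$51 \left(G + 83\right) = 51 \left(80 + 83\right) = 51 \cdot 163 = 8313$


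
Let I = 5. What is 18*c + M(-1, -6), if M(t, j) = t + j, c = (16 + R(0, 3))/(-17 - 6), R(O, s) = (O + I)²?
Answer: -899/23 ≈ -39.087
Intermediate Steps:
R(O, s) = (5 + O)² (R(O, s) = (O + 5)² = (5 + O)²)
c = -41/23 (c = (16 + (5 + 0)²)/(-17 - 6) = (16 + 5²)/(-23) = (16 + 25)*(-1/23) = 41*(-1/23) = -41/23 ≈ -1.7826)
M(t, j) = j + t
18*c + M(-1, -6) = 18*(-41/23) + (-6 - 1) = -738/23 - 7 = -899/23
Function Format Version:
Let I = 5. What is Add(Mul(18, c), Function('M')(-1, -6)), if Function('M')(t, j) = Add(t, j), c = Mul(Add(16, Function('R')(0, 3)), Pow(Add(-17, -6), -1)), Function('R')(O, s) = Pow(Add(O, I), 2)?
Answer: Rational(-899, 23) ≈ -39.087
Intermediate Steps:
Function('R')(O, s) = Pow(Add(5, O), 2) (Function('R')(O, s) = Pow(Add(O, 5), 2) = Pow(Add(5, O), 2))
c = Rational(-41, 23) (c = Mul(Add(16, Pow(Add(5, 0), 2)), Pow(Add(-17, -6), -1)) = Mul(Add(16, Pow(5, 2)), Pow(-23, -1)) = Mul(Add(16, 25), Rational(-1, 23)) = Mul(41, Rational(-1, 23)) = Rational(-41, 23) ≈ -1.7826)
Function('M')(t, j) = Add(j, t)
Add(Mul(18, c), Function('M')(-1, -6)) = Add(Mul(18, Rational(-41, 23)), Add(-6, -1)) = Add(Rational(-738, 23), -7) = Rational(-899, 23)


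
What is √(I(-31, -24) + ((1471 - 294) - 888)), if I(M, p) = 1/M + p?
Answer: 37*√186/31 ≈ 16.278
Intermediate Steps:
I(M, p) = p + 1/M
√(I(-31, -24) + ((1471 - 294) - 888)) = √((-24 + 1/(-31)) + ((1471 - 294) - 888)) = √((-24 - 1/31) + (1177 - 888)) = √(-745/31 + 289) = √(8214/31) = 37*√186/31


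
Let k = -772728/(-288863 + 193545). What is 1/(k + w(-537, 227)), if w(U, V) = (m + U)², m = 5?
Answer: 47659/13489027180 ≈ 3.5332e-6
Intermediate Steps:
w(U, V) = (5 + U)²
k = 386364/47659 (k = -772728/(-95318) = -772728*(-1/95318) = 386364/47659 ≈ 8.1068)
1/(k + w(-537, 227)) = 1/(386364/47659 + (5 - 537)²) = 1/(386364/47659 + (-532)²) = 1/(386364/47659 + 283024) = 1/(13489027180/47659) = 47659/13489027180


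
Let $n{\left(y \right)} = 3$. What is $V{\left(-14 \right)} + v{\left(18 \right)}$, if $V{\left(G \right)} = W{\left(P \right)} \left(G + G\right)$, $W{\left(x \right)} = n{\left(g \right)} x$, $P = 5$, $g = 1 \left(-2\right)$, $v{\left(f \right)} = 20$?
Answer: $-400$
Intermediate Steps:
$g = -2$
$W{\left(x \right)} = 3 x$
$V{\left(G \right)} = 30 G$ ($V{\left(G \right)} = 3 \cdot 5 \left(G + G\right) = 15 \cdot 2 G = 30 G$)
$V{\left(-14 \right)} + v{\left(18 \right)} = 30 \left(-14\right) + 20 = -420 + 20 = -400$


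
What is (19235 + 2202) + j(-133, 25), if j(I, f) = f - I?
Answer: 21595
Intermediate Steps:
(19235 + 2202) + j(-133, 25) = (19235 + 2202) + (25 - 1*(-133)) = 21437 + (25 + 133) = 21437 + 158 = 21595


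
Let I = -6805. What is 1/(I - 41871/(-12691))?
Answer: -12691/86320384 ≈ -0.00014702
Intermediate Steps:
1/(I - 41871/(-12691)) = 1/(-6805 - 41871/(-12691)) = 1/(-6805 - 41871*(-1/12691)) = 1/(-6805 + 41871/12691) = 1/(-86320384/12691) = -12691/86320384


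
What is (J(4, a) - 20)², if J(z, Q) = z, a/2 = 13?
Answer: 256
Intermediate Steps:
a = 26 (a = 2*13 = 26)
(J(4, a) - 20)² = (4 - 20)² = (-16)² = 256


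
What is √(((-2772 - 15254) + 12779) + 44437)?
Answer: √39190 ≈ 197.96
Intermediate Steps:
√(((-2772 - 15254) + 12779) + 44437) = √((-18026 + 12779) + 44437) = √(-5247 + 44437) = √39190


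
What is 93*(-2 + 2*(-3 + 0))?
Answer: -744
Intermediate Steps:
93*(-2 + 2*(-3 + 0)) = 93*(-2 + 2*(-3)) = 93*(-2 - 6) = 93*(-8) = -744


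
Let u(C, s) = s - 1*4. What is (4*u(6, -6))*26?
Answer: -1040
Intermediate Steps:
u(C, s) = -4 + s (u(C, s) = s - 4 = -4 + s)
(4*u(6, -6))*26 = (4*(-4 - 6))*26 = (4*(-10))*26 = -40*26 = -1040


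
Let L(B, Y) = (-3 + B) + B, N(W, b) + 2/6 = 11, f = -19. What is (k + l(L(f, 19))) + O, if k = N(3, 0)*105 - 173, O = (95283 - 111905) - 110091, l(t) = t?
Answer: -125807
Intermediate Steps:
N(W, b) = 32/3 (N(W, b) = -⅓ + 11 = 32/3)
L(B, Y) = -3 + 2*B
O = -126713 (O = -16622 - 110091 = -126713)
k = 947 (k = (32/3)*105 - 173 = 1120 - 173 = 947)
(k + l(L(f, 19))) + O = (947 + (-3 + 2*(-19))) - 126713 = (947 + (-3 - 38)) - 126713 = (947 - 41) - 126713 = 906 - 126713 = -125807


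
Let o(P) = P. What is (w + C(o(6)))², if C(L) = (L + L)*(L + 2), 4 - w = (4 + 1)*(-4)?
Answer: 14400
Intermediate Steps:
w = 24 (w = 4 - (4 + 1)*(-4) = 4 - 5*(-4) = 4 - 1*(-20) = 4 + 20 = 24)
C(L) = 2*L*(2 + L) (C(L) = (2*L)*(2 + L) = 2*L*(2 + L))
(w + C(o(6)))² = (24 + 2*6*(2 + 6))² = (24 + 2*6*8)² = (24 + 96)² = 120² = 14400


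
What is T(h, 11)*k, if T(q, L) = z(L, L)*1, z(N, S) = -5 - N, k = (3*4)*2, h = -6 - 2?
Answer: -384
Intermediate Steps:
h = -8
k = 24 (k = 12*2 = 24)
T(q, L) = -5 - L (T(q, L) = (-5 - L)*1 = -5 - L)
T(h, 11)*k = (-5 - 1*11)*24 = (-5 - 11)*24 = -16*24 = -384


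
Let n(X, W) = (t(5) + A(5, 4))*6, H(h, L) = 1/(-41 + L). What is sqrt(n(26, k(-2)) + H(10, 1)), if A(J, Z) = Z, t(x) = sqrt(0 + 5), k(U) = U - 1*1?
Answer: sqrt(9590 + 2400*sqrt(5))/20 ≈ 6.1149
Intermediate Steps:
k(U) = -1 + U (k(U) = U - 1 = -1 + U)
t(x) = sqrt(5)
n(X, W) = 24 + 6*sqrt(5) (n(X, W) = (sqrt(5) + 4)*6 = (4 + sqrt(5))*6 = 24 + 6*sqrt(5))
sqrt(n(26, k(-2)) + H(10, 1)) = sqrt((24 + 6*sqrt(5)) + 1/(-41 + 1)) = sqrt((24 + 6*sqrt(5)) + 1/(-40)) = sqrt((24 + 6*sqrt(5)) - 1/40) = sqrt(959/40 + 6*sqrt(5))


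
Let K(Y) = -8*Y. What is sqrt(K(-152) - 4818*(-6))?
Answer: 2*sqrt(7531) ≈ 173.56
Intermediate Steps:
sqrt(K(-152) - 4818*(-6)) = sqrt(-8*(-152) - 4818*(-6)) = sqrt(1216 + 28908) = sqrt(30124) = 2*sqrt(7531)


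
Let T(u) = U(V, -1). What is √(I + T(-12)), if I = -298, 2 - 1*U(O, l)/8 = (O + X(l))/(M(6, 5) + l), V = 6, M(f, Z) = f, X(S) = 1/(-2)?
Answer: I*√7270/5 ≈ 17.053*I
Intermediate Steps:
X(S) = -½
U(O, l) = 16 - 8*(-½ + O)/(6 + l) (U(O, l) = 16 - 8*(O - ½)/(6 + l) = 16 - 8*(-½ + O)/(6 + l))
T(u) = 36/5 (T(u) = 4*(25 - 2*6 + 4*(-1))/(6 - 1) = 4*(25 - 12 - 4)/5 = 4*(⅕)*9 = 36/5)
√(I + T(-12)) = √(-298 + 36/5) = √(-1454/5) = I*√7270/5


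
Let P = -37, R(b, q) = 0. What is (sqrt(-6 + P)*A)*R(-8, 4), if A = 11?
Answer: 0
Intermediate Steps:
(sqrt(-6 + P)*A)*R(-8, 4) = (sqrt(-6 - 37)*11)*0 = (sqrt(-43)*11)*0 = ((I*sqrt(43))*11)*0 = (11*I*sqrt(43))*0 = 0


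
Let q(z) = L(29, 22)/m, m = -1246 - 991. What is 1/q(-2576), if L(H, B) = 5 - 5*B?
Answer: 2237/105 ≈ 21.305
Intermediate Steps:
m = -2237
q(z) = 105/2237 (q(z) = (5 - 5*22)/(-2237) = (5 - 110)*(-1/2237) = -105*(-1/2237) = 105/2237)
1/q(-2576) = 1/(105/2237) = 2237/105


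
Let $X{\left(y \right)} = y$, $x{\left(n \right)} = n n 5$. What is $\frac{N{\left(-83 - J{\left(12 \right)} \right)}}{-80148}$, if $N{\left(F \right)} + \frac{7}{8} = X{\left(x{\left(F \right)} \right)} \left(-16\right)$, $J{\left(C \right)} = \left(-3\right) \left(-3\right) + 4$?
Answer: $\frac{5898247}{641184} \approx 9.199$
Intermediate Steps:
$x{\left(n \right)} = 5 n^{2}$ ($x{\left(n \right)} = n^{2} \cdot 5 = 5 n^{2}$)
$J{\left(C \right)} = 13$ ($J{\left(C \right)} = 9 + 4 = 13$)
$N{\left(F \right)} = - \frac{7}{8} - 80 F^{2}$ ($N{\left(F \right)} = - \frac{7}{8} + 5 F^{2} \left(-16\right) = - \frac{7}{8} - 80 F^{2}$)
$\frac{N{\left(-83 - J{\left(12 \right)} \right)}}{-80148} = \frac{- \frac{7}{8} - 80 \left(-83 - 13\right)^{2}}{-80148} = \left(- \frac{7}{8} - 80 \left(-83 - 13\right)^{2}\right) \left(- \frac{1}{80148}\right) = \left(- \frac{7}{8} - 80 \left(-96\right)^{2}\right) \left(- \frac{1}{80148}\right) = \left(- \frac{7}{8} - 737280\right) \left(- \frac{1}{80148}\right) = \left(- \frac{5898247}{8}\right) \left(- \frac{1}{80148}\right) = \frac{5898247}{641184}$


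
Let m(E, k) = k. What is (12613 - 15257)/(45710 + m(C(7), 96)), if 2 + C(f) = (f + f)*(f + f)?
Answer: -1322/22903 ≈ -0.057722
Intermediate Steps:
C(f) = -2 + 4*f² (C(f) = -2 + (f + f)*(f + f) = -2 + (2*f)*(2*f) = -2 + 4*f²)
(12613 - 15257)/(45710 + m(C(7), 96)) = (12613 - 15257)/(45710 + 96) = -2644/45806 = -2644*1/45806 = -1322/22903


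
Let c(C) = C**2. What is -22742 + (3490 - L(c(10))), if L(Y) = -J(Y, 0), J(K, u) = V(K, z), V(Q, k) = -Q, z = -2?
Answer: -19352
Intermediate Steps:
J(K, u) = -K
L(Y) = Y (L(Y) = -(-1)*Y = Y)
-22742 + (3490 - L(c(10))) = -22742 + (3490 - 1*10**2) = -22742 + (3490 - 1*100) = -22742 + (3490 - 100) = -22742 + 3390 = -19352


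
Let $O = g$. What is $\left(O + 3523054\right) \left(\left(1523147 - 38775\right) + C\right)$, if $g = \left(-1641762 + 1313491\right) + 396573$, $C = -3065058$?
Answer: $-5676806150216$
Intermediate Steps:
$g = 68302$ ($g = -328271 + 396573 = 68302$)
$O = 68302$
$\left(O + 3523054\right) \left(\left(1523147 - 38775\right) + C\right) = \left(68302 + 3523054\right) \left(\left(1523147 - 38775\right) - 3065058\right) = 3591356 \left(\left(1523147 - 38775\right) - 3065058\right) = 3591356 \left(1484372 - 3065058\right) = 3591356 \left(-1580686\right) = -5676806150216$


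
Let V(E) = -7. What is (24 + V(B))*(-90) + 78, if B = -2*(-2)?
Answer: -1452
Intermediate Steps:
B = 4
(24 + V(B))*(-90) + 78 = (24 - 7)*(-90) + 78 = 17*(-90) + 78 = -1530 + 78 = -1452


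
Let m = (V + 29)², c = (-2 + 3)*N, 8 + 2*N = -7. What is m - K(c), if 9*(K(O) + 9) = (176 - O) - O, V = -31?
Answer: -74/9 ≈ -8.2222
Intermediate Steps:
N = -15/2 (N = -4 + (½)*(-7) = -4 - 7/2 = -15/2 ≈ -7.5000)
c = -15/2 (c = (-2 + 3)*(-15/2) = 1*(-15/2) = -15/2 ≈ -7.5000)
m = 4 (m = (-31 + 29)² = (-2)² = 4)
K(O) = 95/9 - 2*O/9 (K(O) = -9 + ((176 - O) - O)/9 = -9 + (176 - 2*O)/9 = -9 + (176/9 - 2*O/9) = 95/9 - 2*O/9)
m - K(c) = 4 - (95/9 - 2/9*(-15/2)) = 4 - (95/9 + 5/3) = 4 - 1*110/9 = 4 - 110/9 = -74/9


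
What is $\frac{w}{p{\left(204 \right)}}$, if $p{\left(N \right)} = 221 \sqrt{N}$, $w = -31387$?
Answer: $- \frac{31387 \sqrt{51}}{22542} \approx -9.9436$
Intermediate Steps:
$\frac{w}{p{\left(204 \right)}} = - \frac{31387}{221 \sqrt{204}} = - \frac{31387}{221 \cdot 2 \sqrt{51}} = - \frac{31387}{442 \sqrt{51}} = - 31387 \frac{\sqrt{51}}{22542} = - \frac{31387 \sqrt{51}}{22542}$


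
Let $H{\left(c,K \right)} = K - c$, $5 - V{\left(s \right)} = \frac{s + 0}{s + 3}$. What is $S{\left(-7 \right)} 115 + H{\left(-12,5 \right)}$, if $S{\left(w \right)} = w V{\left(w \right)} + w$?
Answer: $- \frac{13617}{4} \approx -3404.3$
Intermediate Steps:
$V{\left(s \right)} = 5 - \frac{s}{3 + s}$ ($V{\left(s \right)} = 5 - \frac{s + 0}{s + 3} = 5 - \frac{s}{3 + s}$)
$S{\left(w \right)} = w + \frac{w \left(15 + 4 w\right)}{3 + w}$ ($S{\left(w \right)} = w \frac{15 + 4 w}{3 + w} + w = \frac{w \left(15 + 4 w\right)}{3 + w} + w = w + \frac{w \left(15 + 4 w\right)}{3 + w}$)
$S{\left(-7 \right)} 115 + H{\left(-12,5 \right)} = - \frac{7 \left(18 + 5 \left(-7\right)\right)}{3 - 7} \cdot 115 + \left(5 - -12\right) = - \frac{7 \left(18 - 35\right)}{-4} \cdot 115 + \left(5 + 12\right) = \left(-7\right) \left(- \frac{1}{4}\right) \left(-17\right) 115 + 17 = \left(- \frac{119}{4}\right) 115 + 17 = - \frac{13685}{4} + 17 = - \frac{13617}{4}$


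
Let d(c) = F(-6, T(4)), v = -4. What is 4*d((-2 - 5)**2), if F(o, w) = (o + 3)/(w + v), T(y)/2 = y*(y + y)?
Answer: -1/5 ≈ -0.20000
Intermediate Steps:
T(y) = 4*y**2 (T(y) = 2*(y*(y + y)) = 2*(y*(2*y)) = 2*(2*y**2) = 4*y**2)
F(o, w) = (3 + o)/(-4 + w) (F(o, w) = (o + 3)/(w - 4) = (3 + o)/(-4 + w))
d(c) = -1/20 (d(c) = (3 - 6)/(-4 + 4*4**2) = -3/(-4 + 4*16) = -3/(-4 + 64) = -3/60 = (1/60)*(-3) = -1/20)
4*d((-2 - 5)**2) = 4*(-1/20) = -1/5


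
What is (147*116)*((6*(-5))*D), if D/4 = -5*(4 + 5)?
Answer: 92080800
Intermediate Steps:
D = -180 (D = 4*(-5*(4 + 5)) = 4*(-5*9) = 4*(-45) = -180)
(147*116)*((6*(-5))*D) = (147*116)*((6*(-5))*(-180)) = 17052*(-30*(-180)) = 17052*5400 = 92080800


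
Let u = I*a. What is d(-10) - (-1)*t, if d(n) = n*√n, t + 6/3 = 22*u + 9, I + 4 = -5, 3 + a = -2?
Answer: 997 - 10*I*√10 ≈ 997.0 - 31.623*I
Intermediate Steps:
a = -5 (a = -3 - 2 = -5)
I = -9 (I = -4 - 5 = -9)
u = 45 (u = -9*(-5) = 45)
t = 997 (t = -2 + (22*45 + 9) = -2 + (990 + 9) = -2 + 999 = 997)
d(n) = n^(3/2)
d(-10) - (-1)*t = (-10)^(3/2) - (-1)*997 = -10*I*√10 - 1*(-997) = -10*I*√10 + 997 = 997 - 10*I*√10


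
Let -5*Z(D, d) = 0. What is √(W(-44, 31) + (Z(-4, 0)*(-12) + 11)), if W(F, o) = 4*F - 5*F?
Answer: √55 ≈ 7.4162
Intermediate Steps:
Z(D, d) = 0 (Z(D, d) = -⅕*0 = 0)
W(F, o) = -F
√(W(-44, 31) + (Z(-4, 0)*(-12) + 11)) = √(-1*(-44) + (0*(-12) + 11)) = √(44 + (0 + 11)) = √(44 + 11) = √55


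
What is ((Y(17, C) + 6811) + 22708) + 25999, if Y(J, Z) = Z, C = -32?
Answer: 55486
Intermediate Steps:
((Y(17, C) + 6811) + 22708) + 25999 = ((-32 + 6811) + 22708) + 25999 = (6779 + 22708) + 25999 = 29487 + 25999 = 55486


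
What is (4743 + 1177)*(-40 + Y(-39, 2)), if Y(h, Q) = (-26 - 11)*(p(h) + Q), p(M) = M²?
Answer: -333834720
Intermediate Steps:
Y(h, Q) = -37*Q - 37*h² (Y(h, Q) = (-26 - 11)*(h² + Q) = -37*(Q + h²) = -37*Q - 37*h²)
(4743 + 1177)*(-40 + Y(-39, 2)) = (4743 + 1177)*(-40 + (-37*2 - 37*(-39)²)) = 5920*(-40 + (-74 - 37*1521)) = 5920*(-40 + (-74 - 56277)) = 5920*(-40 - 56351) = 5920*(-56391) = -333834720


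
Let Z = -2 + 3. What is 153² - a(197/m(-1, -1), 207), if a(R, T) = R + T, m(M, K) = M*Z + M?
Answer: 46601/2 ≈ 23301.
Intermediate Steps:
Z = 1
m(M, K) = 2*M (m(M, K) = M*1 + M = M + M = 2*M)
153² - a(197/m(-1, -1), 207) = 153² - (197/((2*(-1))) + 207) = 23409 - (197/(-2) + 207) = 23409 - (197*(-½) + 207) = 23409 - (-197/2 + 207) = 23409 - 1*217/2 = 23409 - 217/2 = 46601/2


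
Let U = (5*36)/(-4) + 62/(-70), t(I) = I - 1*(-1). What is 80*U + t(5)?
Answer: -25654/7 ≈ -3664.9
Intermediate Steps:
t(I) = 1 + I (t(I) = I + 1 = 1 + I)
U = -1606/35 (U = 180*(-¼) + 62*(-1/70) = -45 - 31/35 = -1606/35 ≈ -45.886)
80*U + t(5) = 80*(-1606/35) + (1 + 5) = -25696/7 + 6 = -25654/7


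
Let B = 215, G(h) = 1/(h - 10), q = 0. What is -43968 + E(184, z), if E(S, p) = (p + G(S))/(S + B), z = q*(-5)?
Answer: -3052522367/69426 ≈ -43968.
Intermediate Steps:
z = 0 (z = 0*(-5) = 0)
G(h) = 1/(-10 + h)
E(S, p) = (p + 1/(-10 + S))/(215 + S) (E(S, p) = (p + 1/(-10 + S))/(S + 215) = (p + 1/(-10 + S))/(215 + S))
-43968 + E(184, z) = -43968 + (1 + 0*(-10 + 184))/((-10 + 184)*(215 + 184)) = -43968 + (1 + 0*174)/(174*399) = -43968 + (1/174)*(1/399)*(1 + 0) = -43968 + (1/174)*(1/399)*1 = -43968 + 1/69426 = -3052522367/69426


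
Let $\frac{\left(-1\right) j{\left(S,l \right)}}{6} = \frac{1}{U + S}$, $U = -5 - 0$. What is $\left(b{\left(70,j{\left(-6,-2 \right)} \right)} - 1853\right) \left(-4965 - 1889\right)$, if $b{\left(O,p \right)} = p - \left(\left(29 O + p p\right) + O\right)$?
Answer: $\frac{3278151682}{121} \approx 2.7092 \cdot 10^{7}$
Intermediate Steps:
$U = -5$ ($U = -5 + 0 = -5$)
$j{\left(S,l \right)} = - \frac{6}{-5 + S}$
$b{\left(O,p \right)} = p - p^{2} - 30 O$ ($b{\left(O,p \right)} = p - \left(\left(29 O + p^{2}\right) + O\right) = p - \left(\left(p^{2} + 29 O\right) + O\right) = p - \left(p^{2} + 30 O\right) = p - p^{2} - 30 O$)
$\left(b{\left(70,j{\left(-6,-2 \right)} \right)} - 1853\right) \left(-4965 - 1889\right) = \left(\left(- \frac{6}{-5 - 6} - \left(- \frac{6}{-5 - 6}\right)^{2} - 2100\right) - 1853\right) \left(-4965 - 1889\right) = \left(\left(- \frac{6}{-11} - \left(- \frac{6}{-11}\right)^{2} - 2100\right) - 1853\right) \left(-6854\right) = \left(\left(\left(-6\right) \left(- \frac{1}{11}\right) - \left(\left(-6\right) \left(- \frac{1}{11}\right)\right)^{2} - 2100\right) - 1853\right) \left(-6854\right) = \left(\left(\frac{6}{11} - \left(\frac{6}{11}\right)^{2} - 2100\right) - 1853\right) \left(-6854\right) = \left(\left(\frac{6}{11} - \frac{36}{121} - 2100\right) - 1853\right) \left(-6854\right) = \left(- \frac{254070}{121} - 1853\right) \left(-6854\right) = \left(- \frac{478283}{121}\right) \left(-6854\right) = \frac{3278151682}{121}$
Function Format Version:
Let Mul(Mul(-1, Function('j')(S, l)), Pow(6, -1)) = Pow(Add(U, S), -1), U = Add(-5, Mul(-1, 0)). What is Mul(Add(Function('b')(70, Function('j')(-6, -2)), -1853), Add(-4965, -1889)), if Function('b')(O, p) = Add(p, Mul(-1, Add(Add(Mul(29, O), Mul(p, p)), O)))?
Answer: Rational(3278151682, 121) ≈ 2.7092e+7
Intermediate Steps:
U = -5 (U = Add(-5, 0) = -5)
Function('j')(S, l) = Mul(-6, Pow(Add(-5, S), -1))
Function('b')(O, p) = Add(p, Mul(-1, Pow(p, 2)), Mul(-30, O)) (Function('b')(O, p) = Add(p, Mul(-1, Add(Add(Mul(29, O), Pow(p, 2)), O))) = Add(p, Mul(-1, Add(Add(Pow(p, 2), Mul(29, O)), O))) = Add(p, Mul(-1, Add(Pow(p, 2), Mul(30, O)))) = Add(p, Add(Mul(-1, Pow(p, 2)), Mul(-30, O))) = Add(p, Mul(-1, Pow(p, 2)), Mul(-30, O)))
Mul(Add(Function('b')(70, Function('j')(-6, -2)), -1853), Add(-4965, -1889)) = Mul(Add(Add(Mul(-6, Pow(Add(-5, -6), -1)), Mul(-1, Pow(Mul(-6, Pow(Add(-5, -6), -1)), 2)), Mul(-30, 70)), -1853), Add(-4965, -1889)) = Mul(Add(Add(Mul(-6, Pow(-11, -1)), Mul(-1, Pow(Mul(-6, Pow(-11, -1)), 2)), -2100), -1853), -6854) = Mul(Add(Add(Mul(-6, Rational(-1, 11)), Mul(-1, Pow(Mul(-6, Rational(-1, 11)), 2)), -2100), -1853), -6854) = Mul(Add(Add(Rational(6, 11), Mul(-1, Pow(Rational(6, 11), 2)), -2100), -1853), -6854) = Mul(Add(Add(Rational(6, 11), Mul(-1, Rational(36, 121)), -2100), -1853), -6854) = Mul(Add(Add(Rational(6, 11), Rational(-36, 121), -2100), -1853), -6854) = Mul(Add(Rational(-254070, 121), -1853), -6854) = Mul(Rational(-478283, 121), -6854) = Rational(3278151682, 121)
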